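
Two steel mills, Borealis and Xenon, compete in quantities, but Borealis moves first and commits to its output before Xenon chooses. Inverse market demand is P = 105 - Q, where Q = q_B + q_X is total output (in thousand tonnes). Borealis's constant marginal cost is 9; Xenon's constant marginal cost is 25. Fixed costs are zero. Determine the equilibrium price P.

The follower Xenon best-responds to any q_B: π_X = (105 - Q)q_X - 25q_X.
∂π_X/∂q_X = 80 - q_B - 2q_X = 0 gives the reaction function q_X = (80 - q_B)/2.
Borealis substitutes q_X(q_B) into its own profit: π_B = q_B(105 - q_B - (80 - q_B)/2) - 9q_B = (65 - (1/2)q_B)q_B - 9q_B.
Maximising: ∂π_B/∂q_B = 56 - q_B = 0, giving q_B = 56.
Then q_X = (80 - 56)/2 = 12.
Total output Q = 68, so price P = 105 - 68 = 37.

37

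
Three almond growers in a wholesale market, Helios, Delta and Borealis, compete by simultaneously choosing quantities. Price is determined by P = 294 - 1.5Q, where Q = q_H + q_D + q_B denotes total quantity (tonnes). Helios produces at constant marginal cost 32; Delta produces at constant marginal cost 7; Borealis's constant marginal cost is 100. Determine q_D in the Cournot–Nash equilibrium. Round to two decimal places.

Helios's profit: π_H = (294 - 1.5Q)q_H - (32q_H). Setting ∂π_H/∂q_H = 0: 262 - 3q_H - (3/2)(q_D + q_B) = 0.
Delta's first-order condition: 287 - 3q_D - (3/2)(q_H + q_B) = 0.
Borealis's first-order condition: 194 - 3q_B - (3/2)(q_H + q_D) = 0.
Adding the 3 first-order conditions: 743 − 6Q = 0, so Q = 743/6.
Back-substituting: q_H = (262 − 743/4)/(3/2) = 305/6, q_D = (287 − 743/4)/(3/2) = 135/2, q_B = (194 − 743/4)/(3/2) = 11/2.

67.50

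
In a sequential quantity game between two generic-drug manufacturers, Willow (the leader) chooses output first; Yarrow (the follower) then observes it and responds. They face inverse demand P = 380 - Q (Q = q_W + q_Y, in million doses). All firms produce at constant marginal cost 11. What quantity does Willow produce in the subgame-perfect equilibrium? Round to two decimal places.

The follower Yarrow best-responds to any q_W: π_Y = (380 - Q)q_Y - 11q_Y.
∂π_Y/∂q_Y = 369 - q_W - 2q_Y = 0 gives the reaction function q_Y = (369 - q_W)/2.
The leader anticipates this reaction. Substituting into P = 380 - Q gives P = 391/2 - (1/2)q_W, so π_W = (391/2 - (1/2)q_W)q_W - 11q_W.
The leader's first-order condition 369/2 - q_W = 0 yields q_W = 369/2.
Then q_Y = (369 - 369/2)/2 = 369/4.

184.50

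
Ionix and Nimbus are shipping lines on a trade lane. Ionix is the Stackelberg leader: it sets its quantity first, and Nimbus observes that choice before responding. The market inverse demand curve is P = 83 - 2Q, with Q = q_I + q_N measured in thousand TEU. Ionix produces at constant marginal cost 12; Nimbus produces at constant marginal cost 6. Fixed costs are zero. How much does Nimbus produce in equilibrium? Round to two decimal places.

11.13

Solve by backward induction. Given q_I, the follower Nimbus maximises π_N = (83 - 2q_I - 2q_N)q_N - 6q_N.
∂π_N/∂q_N = 77 - 2q_I - 4q_N = 0 gives the reaction function q_N = (77 - 2q_I)/4.
Ionix substitutes q_N(q_I) into its own profit: π_I = q_I(83 - 2q_I - (77 - 2q_I)/2) - 12q_I = (89/2 - q_I)q_I - 12q_I.
The leader's first-order condition 65/2 - 2q_I = 0 yields q_I = 65/4.
Then q_N = (77 - 2·(65/4))/4 = 89/8.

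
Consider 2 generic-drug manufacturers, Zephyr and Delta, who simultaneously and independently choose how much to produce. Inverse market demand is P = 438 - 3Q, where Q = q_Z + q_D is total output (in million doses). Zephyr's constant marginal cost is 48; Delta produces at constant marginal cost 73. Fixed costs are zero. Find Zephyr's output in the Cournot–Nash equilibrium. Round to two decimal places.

46.11

Zephyr's profit: π_Z = (438 - 3Q)q_Z - (48q_Z). Setting ∂π_Z/∂q_Z = 0: 390 - 6q_Z - 3(q_D) = 0.
Delta's profit: π_D = (438 - 3Q)q_D - (73q_D). Setting ∂π_D/∂q_D = 0: 365 - 6q_D - 3(q_Z) = 0.
Best responses: q_Z = (390 - 3q_D)/6, q_D = (365 - 3q_Z)/6.
Substituting one into the other gives q_Z = 415/9 and q_D = 340/9.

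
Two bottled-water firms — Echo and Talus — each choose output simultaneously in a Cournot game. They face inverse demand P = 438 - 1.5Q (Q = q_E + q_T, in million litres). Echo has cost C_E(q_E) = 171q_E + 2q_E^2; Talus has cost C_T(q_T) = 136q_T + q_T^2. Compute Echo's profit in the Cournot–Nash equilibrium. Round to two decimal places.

2538.53

Echo's profit: π_E = (438 - 1.5Q)q_E - (171q_E + 2q_E²). Setting ∂π_E/∂q_E = 0: 267 - 7q_E - (3/2)(q_T) = 0.
Talus's first-order condition: 302 - 5q_T - (3/2)(q_E) = 0.
Best responses: q_E = (267 - (3/2)q_T)/7, q_T = (302 - (3/2)q_E)/5.
Solving the pair: q_E = 26.9313, q_T = 52.3206.
Price P = 438 - (3/2)·79.2519 = 319.1221.
Echo's profit: 319.1221·26.9313 - 171·26.9313 - 2·26.9313² = 2538.5318.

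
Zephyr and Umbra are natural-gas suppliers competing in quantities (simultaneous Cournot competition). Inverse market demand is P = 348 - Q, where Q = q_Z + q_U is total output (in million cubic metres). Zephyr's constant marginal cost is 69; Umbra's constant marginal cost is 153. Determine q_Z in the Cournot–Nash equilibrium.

121

Zephyr's profit: π_Z = (348 - Q)q_Z - (69q_Z). Setting ∂π_Z/∂q_Z = 0: 279 - 2q_Z - (q_U) = 0.
Umbra's first-order condition: 195 - 2q_U - (q_Z) = 0.
Best responses: q_Z = (279 - q_U)/2, q_U = (195 - q_Z)/2.
Solving the pair: q_Z = 121, q_U = 37.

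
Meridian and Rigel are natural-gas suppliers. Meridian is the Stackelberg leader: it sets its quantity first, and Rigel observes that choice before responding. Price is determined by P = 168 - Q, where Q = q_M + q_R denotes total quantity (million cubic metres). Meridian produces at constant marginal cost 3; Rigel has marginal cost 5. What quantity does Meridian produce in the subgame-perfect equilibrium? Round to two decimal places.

The follower Rigel best-responds to any q_M: π_R = (168 - Q)q_R - 5q_R.
Follower FOC: 163 - q_M - 2q_R = 0, so q_R(q_M) = (163 - q_M)/2.
The leader anticipates this reaction. Substituting into P = 168 - Q gives P = 173/2 - (1/2)q_M, so π_M = (173/2 - (1/2)q_M)q_M - 3q_M.
The leader's first-order condition 167/2 - q_M = 0 yields q_M = 167/2.
Then q_R = (163 - 167/2)/2 = 159/4.

83.50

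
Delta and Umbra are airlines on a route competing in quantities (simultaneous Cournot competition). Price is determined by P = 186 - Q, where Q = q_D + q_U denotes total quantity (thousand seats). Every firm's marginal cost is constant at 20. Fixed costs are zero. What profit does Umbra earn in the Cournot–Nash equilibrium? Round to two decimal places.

Each firm earns π_i = (186 - Q)q_i - 20q_i.
Setting ∂π_i/∂q_i = 0 with rivals' quantities fixed: 166 - 2q_i - q_j = 0.
By symmetry each firm produces the same amount; substituting q_j = q_i yields q_i = 166/3.
Price P = 186 - 332/3 = 226/3.
Umbra's profit: (226/3 - 20)·(166/3) = 3061.7778.

3061.78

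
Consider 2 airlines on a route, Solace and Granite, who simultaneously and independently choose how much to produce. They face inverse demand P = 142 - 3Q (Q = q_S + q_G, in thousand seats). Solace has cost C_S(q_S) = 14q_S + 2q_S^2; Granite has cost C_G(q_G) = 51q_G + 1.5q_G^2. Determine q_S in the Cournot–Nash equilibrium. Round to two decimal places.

Solace's profit: π_S = (142 - 3Q)q_S - (14q_S + 2q_S²). Setting ∂π_S/∂q_S = 0: 128 - 10q_S - 3(q_G) = 0.
Granite's profit: π_G = (142 - 3Q)q_G - (51q_G + (3/2)q_G²). Setting ∂π_G/∂q_G = 0: 91 - 9q_G - 3(q_S) = 0.
So q_S = (128 - 3q_G)/10 and q_G = (91 - 3q_S)/9.
Solving the pair: q_S = 293/27, q_G = 526/81.

10.85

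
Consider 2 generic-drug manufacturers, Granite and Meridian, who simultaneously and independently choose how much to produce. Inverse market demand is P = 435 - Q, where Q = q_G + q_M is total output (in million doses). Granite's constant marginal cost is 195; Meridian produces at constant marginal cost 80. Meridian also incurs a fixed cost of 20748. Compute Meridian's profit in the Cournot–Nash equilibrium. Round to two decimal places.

3796.44

Granite's profit: π_G = (435 - Q)q_G - (195q_G). Setting ∂π_G/∂q_G = 0: 240 - 2q_G - (q_M) = 0.
Meridian's first-order condition: 355 - 2q_M - (q_G) = 0.
Best responses: q_G = (240 - q_M)/2, q_M = (355 - q_G)/2.
Substituting one into the other gives q_G = 125/3 and q_M = 470/3.
Price P = 435 - 595/3 = 710/3.
Meridian's profit: (710/3 - 80)·(470/3) - 20748 = 3796.4444.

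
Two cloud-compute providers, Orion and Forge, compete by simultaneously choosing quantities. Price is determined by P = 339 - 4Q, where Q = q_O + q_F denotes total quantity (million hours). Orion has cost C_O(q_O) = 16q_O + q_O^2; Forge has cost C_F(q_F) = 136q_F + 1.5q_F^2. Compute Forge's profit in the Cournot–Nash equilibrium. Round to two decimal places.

Orion's profit: π_O = (339 - 4Q)q_O - (16q_O + q_O²). Setting ∂π_O/∂q_O = 0: 323 - 10q_O - 4(q_F) = 0.
Forge's first-order condition: 203 - 11q_F - 4(q_O) = 0.
Rearranging gives the reaction functions q_O = (323 - 4q_F)/10 and q_F = (203 - 4q_O)/11.
Solving the pair: q_O = 29.1596, q_F = 369/47.
Price P = 339 - 4·37.0106 = 190.9574.
Forge's profit: 190.9574·(369/47) - 136·(369/47) - (3/2)(369/47)² = 339.0156.

339.02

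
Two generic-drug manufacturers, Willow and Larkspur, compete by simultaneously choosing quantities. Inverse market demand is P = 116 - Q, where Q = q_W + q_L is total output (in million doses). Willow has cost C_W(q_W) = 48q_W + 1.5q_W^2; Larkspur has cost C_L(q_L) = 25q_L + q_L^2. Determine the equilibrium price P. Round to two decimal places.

Willow's profit: π_W = (116 - Q)q_W - (48q_W + (3/2)q_W²). Setting ∂π_W/∂q_W = 0: 68 - 5q_W - (q_L) = 0.
Larkspur's profit: π_L = (116 - Q)q_L - (25q_L + q_L²). Setting ∂π_L/∂q_L = 0: 91 - 4q_L - (q_W) = 0.
Rearranging gives the reaction functions q_W = (68 - q_L)/5 and q_L = (91 - q_W)/4.
Substituting one into the other gives q_W = 181/19 and q_L = 387/19.
Total output Q = 568/19, so price P = 116 - 568/19 = 1636/19.

86.11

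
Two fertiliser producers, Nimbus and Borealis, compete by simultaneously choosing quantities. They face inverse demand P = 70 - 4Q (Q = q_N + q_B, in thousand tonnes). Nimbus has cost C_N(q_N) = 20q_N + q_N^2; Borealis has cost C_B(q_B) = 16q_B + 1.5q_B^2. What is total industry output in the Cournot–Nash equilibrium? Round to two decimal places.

Nimbus's profit: π_N = (70 - 4Q)q_N - (20q_N + q_N²). Setting ∂π_N/∂q_N = 0: 50 - 10q_N - 4(q_B) = 0.
Borealis's profit: π_B = (70 - 4Q)q_B - (16q_B + (3/2)q_B²). Setting ∂π_B/∂q_B = 0: 54 - 11q_B - 4(q_N) = 0.
Rearranging gives the reaction functions q_N = (50 - 4q_B)/10 and q_B = (54 - 4q_N)/11.
Substituting one into the other gives q_N = 167/47 and q_B = 170/47.
Total output Q = 167/47 + 170/47 = 337/47.

7.17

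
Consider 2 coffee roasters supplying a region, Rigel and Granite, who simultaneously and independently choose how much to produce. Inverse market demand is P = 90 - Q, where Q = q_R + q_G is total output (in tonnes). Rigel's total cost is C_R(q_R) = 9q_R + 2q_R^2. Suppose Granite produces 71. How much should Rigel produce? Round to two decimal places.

1.67

With the rival's output fixed at 71, Rigel's profit is π_R = (90 - 71 - q_R)q_R - (9q_R + 2q_R²) = (19 - q_R)q_R - (9q_R + 2q_R²).
∂π_R/∂q_R = 10 - 6q_R = 0, so q_R = 5/3.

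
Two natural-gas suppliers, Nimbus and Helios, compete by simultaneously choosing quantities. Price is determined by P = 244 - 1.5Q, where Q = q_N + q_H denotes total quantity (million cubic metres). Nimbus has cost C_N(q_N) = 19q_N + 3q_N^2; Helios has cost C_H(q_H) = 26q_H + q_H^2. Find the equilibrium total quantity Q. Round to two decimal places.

56.67

Nimbus's profit: π_N = (244 - 1.5Q)q_N - (19q_N + 3q_N²). Setting ∂π_N/∂q_N = 0: 225 - 9q_N - (3/2)(q_H) = 0.
Helios's profit: π_H = (244 - 1.5Q)q_H - (26q_H + q_H²). Setting ∂π_H/∂q_H = 0: 218 - 5q_H - (3/2)(q_N) = 0.
So q_N = (225 - (3/2)q_H)/9 and q_H = (218 - (3/2)q_N)/5.
Substituting one into the other gives q_N = 56/3 and q_H = 38.
Total output Q = 56/3 + 38 = 170/3.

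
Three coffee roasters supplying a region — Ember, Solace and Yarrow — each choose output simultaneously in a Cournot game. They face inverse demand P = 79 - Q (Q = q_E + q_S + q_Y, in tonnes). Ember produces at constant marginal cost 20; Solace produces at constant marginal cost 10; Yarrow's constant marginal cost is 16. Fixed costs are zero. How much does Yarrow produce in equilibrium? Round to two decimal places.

Ember's profit: π_E = (79 - Q)q_E - (20q_E). Setting ∂π_E/∂q_E = 0: 59 - 2q_E - (q_S + q_Y) = 0.
Solace's profit: π_S = (79 - Q)q_S - (10q_S). Setting ∂π_S/∂q_S = 0: 69 - 2q_S - (q_E + q_Y) = 0.
Yarrow's profit: π_Y = (79 - Q)q_Y - (16q_Y). Setting ∂π_Y/∂q_Y = 0: 63 - 2q_Y - (q_E + q_S) = 0.
Summing all 3 equations gives 191 − 4Q = 0, hence Q = 191/4.
Back-substituting: q_E = (59 − 191/4) = 45/4, q_S = (69 − 191/4) = 85/4, q_Y = (63 − 191/4) = 61/4.

15.25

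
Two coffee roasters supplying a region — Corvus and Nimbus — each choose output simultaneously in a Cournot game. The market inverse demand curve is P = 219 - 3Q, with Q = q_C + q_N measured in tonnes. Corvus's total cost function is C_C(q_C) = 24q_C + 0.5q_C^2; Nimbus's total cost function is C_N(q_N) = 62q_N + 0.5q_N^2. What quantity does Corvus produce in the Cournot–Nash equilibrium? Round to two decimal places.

22.35

Corvus's profit: π_C = (219 - 3Q)q_C - (24q_C + (1/2)q_C²). Setting ∂π_C/∂q_C = 0: 195 - 7q_C - 3(q_N) = 0.
Nimbus's first-order condition: 157 - 7q_N - 3(q_C) = 0.
So q_C = (195 - 3q_N)/7 and q_N = (157 - 3q_C)/7.
Substituting one into the other gives q_C = 447/20 and q_N = 257/20.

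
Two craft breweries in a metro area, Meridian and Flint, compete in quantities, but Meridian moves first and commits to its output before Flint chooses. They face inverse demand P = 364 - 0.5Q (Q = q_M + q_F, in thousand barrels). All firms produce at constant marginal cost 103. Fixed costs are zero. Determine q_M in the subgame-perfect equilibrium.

Solve by backward induction. Given q_M, the follower Flint maximises π_F = (364 - (1/2)q_M - (1/2)q_F)q_F - 103q_F.
∂π_F/∂q_F = 261 - (1/2)q_M - q_F = 0 gives the reaction function q_F = (261 - (1/2)q_M).
The leader anticipates this reaction. Substituting into P = 364 - 0.5Q gives P = 467/2 - (1/4)q_M, so π_M = (467/2 - (1/4)q_M)q_M - 103q_M.
Maximising: ∂π_M/∂q_M = 261/2 - (1/2)q_M = 0, giving q_M = 261.
Then q_F = (261 - (1/2)·261) = 261/2.

261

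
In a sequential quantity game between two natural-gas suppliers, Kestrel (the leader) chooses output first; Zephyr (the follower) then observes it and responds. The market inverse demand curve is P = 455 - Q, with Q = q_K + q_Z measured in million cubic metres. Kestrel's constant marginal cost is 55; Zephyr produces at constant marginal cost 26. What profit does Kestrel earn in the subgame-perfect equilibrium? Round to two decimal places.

17205.13

Solve by backward induction. Given q_K, the follower Zephyr maximises π_Z = (455 - q_K - q_Z)q_Z - 26q_Z.
∂π_Z/∂q_Z = 429 - q_K - 2q_Z = 0 gives the reaction function q_Z = (429 - q_K)/2.
Kestrel substitutes q_Z(q_K) into its own profit: π_K = q_K(455 - q_K - (429 - q_K)/2) - 55q_K = (481/2 - (1/2)q_K)q_K - 55q_K.
The leader's first-order condition 371/2 - q_K = 0 yields q_K = 371/2.
Then q_Z = (429 - 371/2)/2 = 487/4.
Price P = 455 - 1229/4 = 591/4.
Kestrel's profit: (591/4 - 55)·(371/2) = 17205.1250.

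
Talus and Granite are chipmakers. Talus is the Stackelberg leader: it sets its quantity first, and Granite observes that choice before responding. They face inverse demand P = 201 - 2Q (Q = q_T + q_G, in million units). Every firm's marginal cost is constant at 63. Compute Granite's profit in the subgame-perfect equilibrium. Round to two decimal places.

Solve by backward induction. Given q_T, the follower Granite maximises π_G = (201 - 2q_T - 2q_G)q_G - 63q_G.
Setting the follower's marginal profit to zero, 138 - 2q_T - 4q_G = 0, i.e. q_G = (138 - 2q_T)/4.
Talus substitutes q_G(q_T) into its own profit: π_T = q_T(201 - 2q_T - (138 - 2q_T)/2) - 63q_T = (132 - q_T)q_T - 63q_T.
Leader FOC: 69 - 2q_T = 0, so q_T = 69/2.
Then q_G = (138 - 2·(69/2))/4 = 69/4.
Price P = 201 - 2·(207/4) = 195/2.
Granite's profit: (195/2 - 63)·(69/4) = 595.1250.

595.13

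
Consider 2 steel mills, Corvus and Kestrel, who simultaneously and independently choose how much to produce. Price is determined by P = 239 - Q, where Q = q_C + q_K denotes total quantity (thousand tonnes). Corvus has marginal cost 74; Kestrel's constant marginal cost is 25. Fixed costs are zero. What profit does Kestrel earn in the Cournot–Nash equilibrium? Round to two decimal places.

7685.44

Corvus's profit: π_C = (239 - Q)q_C - (74q_C). Setting ∂π_C/∂q_C = 0: 165 - 2q_C - (q_K) = 0.
Kestrel's first-order condition: 214 - 2q_K - (q_C) = 0.
So q_C = (165 - q_K)/2 and q_K = (214 - q_C)/2.
Solving the pair: q_C = 116/3, q_K = 263/3.
Price P = 239 - 379/3 = 338/3.
Kestrel's profit: (338/3 - 25)·(263/3) = 7685.4444.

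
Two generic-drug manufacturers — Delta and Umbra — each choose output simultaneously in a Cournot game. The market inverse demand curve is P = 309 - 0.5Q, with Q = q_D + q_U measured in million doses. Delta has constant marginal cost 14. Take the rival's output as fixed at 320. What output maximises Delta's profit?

135

With the rival's output fixed at 320, Delta's profit is π_D = (309 - (1/2)·320 - (1/2)q_D)q_D - (14q_D) = (149 - (1/2)q_D)q_D - (14q_D).
∂π_D/∂q_D = 135 - q_D = 0, so q_D = 135.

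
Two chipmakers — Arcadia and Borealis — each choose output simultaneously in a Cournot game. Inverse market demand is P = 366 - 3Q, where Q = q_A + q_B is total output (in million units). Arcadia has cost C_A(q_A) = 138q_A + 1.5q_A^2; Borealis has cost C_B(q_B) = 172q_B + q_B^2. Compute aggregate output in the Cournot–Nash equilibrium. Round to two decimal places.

36.57

Arcadia's profit: π_A = (366 - 3Q)q_A - (138q_A + (3/2)q_A²). Setting ∂π_A/∂q_A = 0: 228 - 9q_A - 3(q_B) = 0.
Borealis's profit: π_B = (366 - 3Q)q_B - (172q_B + q_B²). Setting ∂π_B/∂q_B = 0: 194 - 8q_B - 3(q_A) = 0.
Rearranging gives the reaction functions q_A = (228 - 3q_B)/9 and q_B = (194 - 3q_A)/8.
Solving the pair: q_A = 138/7, q_B = 118/7.
Total output Q = 138/7 + 118/7 = 256/7.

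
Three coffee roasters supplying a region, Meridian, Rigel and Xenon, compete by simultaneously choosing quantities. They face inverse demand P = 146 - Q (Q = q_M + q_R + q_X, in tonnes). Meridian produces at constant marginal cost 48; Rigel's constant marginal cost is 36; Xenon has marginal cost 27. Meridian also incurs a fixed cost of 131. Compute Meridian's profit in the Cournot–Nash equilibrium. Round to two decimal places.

Meridian's profit: π_M = (146 - Q)q_M - (48q_M). Setting ∂π_M/∂q_M = 0: 98 - 2q_M - (q_R + q_X) = 0.
Rigel's profit: π_R = (146 - Q)q_R - (36q_R). Setting ∂π_R/∂q_R = 0: 110 - 2q_R - (q_M + q_X) = 0.
Xenon's first-order condition: 119 - 2q_X - (q_M + q_R) = 0.
Summing all 3 equations gives 327 − 4Q = 0, hence Q = 327/4.
Back-substituting: q_M = (98 − 327/4) = 65/4, q_R = (110 − 327/4) = 113/4, q_X = (119 − 327/4) = 149/4.
Price P = 146 - 327/4 = 257/4.
Meridian's profit: (257/4 - 48)·(65/4) - 131 = 133.0625.

133.06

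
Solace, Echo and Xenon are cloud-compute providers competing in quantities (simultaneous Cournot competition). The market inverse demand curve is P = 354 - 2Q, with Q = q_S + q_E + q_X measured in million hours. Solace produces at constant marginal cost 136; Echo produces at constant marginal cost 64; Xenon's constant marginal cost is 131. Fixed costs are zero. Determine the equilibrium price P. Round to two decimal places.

Solace's profit: π_S = (354 - 2Q)q_S - (136q_S). Setting ∂π_S/∂q_S = 0: 218 - 4q_S - 2(q_E + q_X) = 0.
Echo's profit: π_E = (354 - 2Q)q_E - (64q_E). Setting ∂π_E/∂q_E = 0: 290 - 4q_E - 2(q_S + q_X) = 0.
Xenon's profit: π_X = (354 - 2Q)q_X - (131q_X). Setting ∂π_X/∂q_X = 0: 223 - 4q_X - 2(q_S + q_E) = 0.
Summing all 3 equations gives 731 − 8Q = 0, hence Q = 731/8.
Back-substituting: q_S = (218 − 731/4)/2 = 141/8, q_E = (290 − 731/4)/2 = 429/8, q_X = (223 − 731/4)/2 = 161/8.
Total output Q = 731/8, so price P = 354 - 2·(731/8) = 685/4.

171.25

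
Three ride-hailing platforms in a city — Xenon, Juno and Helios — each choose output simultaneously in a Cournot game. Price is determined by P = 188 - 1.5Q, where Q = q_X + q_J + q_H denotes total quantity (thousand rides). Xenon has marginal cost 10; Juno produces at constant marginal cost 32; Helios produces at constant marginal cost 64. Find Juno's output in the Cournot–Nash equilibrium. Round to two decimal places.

Xenon's profit: π_X = (188 - 1.5Q)q_X - (10q_X). Setting ∂π_X/∂q_X = 0: 178 - 3q_X - (3/2)(q_J + q_H) = 0.
Juno's first-order condition: 156 - 3q_J - (3/2)(q_X + q_H) = 0.
Helios's first-order condition: 124 - 3q_H - (3/2)(q_X + q_J) = 0.
Adding the 3 first-order conditions: 458 − 6Q = 0, so Q = 229/3.
Back-substituting: q_X = (178 − 229/2)/(3/2) = 127/3, q_J = (156 − 229/2)/(3/2) = 83/3, q_H = (124 − 229/2)/(3/2) = 19/3.

27.67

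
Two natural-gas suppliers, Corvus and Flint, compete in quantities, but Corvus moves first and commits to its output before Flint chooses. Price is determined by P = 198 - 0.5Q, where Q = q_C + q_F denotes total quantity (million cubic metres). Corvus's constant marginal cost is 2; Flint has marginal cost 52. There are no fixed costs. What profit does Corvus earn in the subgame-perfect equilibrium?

Solve by backward induction. Given q_C, the follower Flint maximises π_F = (198 - (1/2)q_C - (1/2)q_F)q_F - 52q_F.
Setting the follower's marginal profit to zero, 146 - (1/2)q_C - q_F = 0, i.e. q_F = (146 - (1/2)q_C).
Corvus substitutes q_F(q_C) into its own profit: π_C = q_C(198 - (1/2)q_C - (146 - (1/2)q_C)/2) - 2q_C = (125 - (1/4)q_C)q_C - 2q_C.
Maximising: ∂π_C/∂q_C = 123 - (1/2)q_C = 0, giving q_C = 246.
Then q_F = (146 - (1/2)·246) = 23.
Price P = 198 - (1/2)·269 = 127/2.
Corvus's profit: (127/2 - 2)·246 = 15129.

15129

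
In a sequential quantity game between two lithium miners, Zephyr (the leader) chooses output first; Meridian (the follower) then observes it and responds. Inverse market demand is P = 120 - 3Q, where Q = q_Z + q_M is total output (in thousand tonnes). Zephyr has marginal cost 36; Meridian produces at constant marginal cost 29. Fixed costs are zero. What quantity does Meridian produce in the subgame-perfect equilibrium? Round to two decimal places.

The follower Meridian best-responds to any q_Z: π_M = (120 - 3Q)q_M - 29q_M.
∂π_M/∂q_M = 91 - 3q_Z - 6q_M = 0 gives the reaction function q_M = (91 - 3q_Z)/6.
Zephyr substitutes q_M(q_Z) into its own profit: π_Z = q_Z(120 - 3q_Z - (91 - 3q_Z)/2) - 36q_Z = (149/2 - (3/2)q_Z)q_Z - 36q_Z.
Leader FOC: 77/2 - 3q_Z = 0, so q_Z = 77/6.
Then q_M = (91 - 3·(77/6))/6 = 35/4.

8.75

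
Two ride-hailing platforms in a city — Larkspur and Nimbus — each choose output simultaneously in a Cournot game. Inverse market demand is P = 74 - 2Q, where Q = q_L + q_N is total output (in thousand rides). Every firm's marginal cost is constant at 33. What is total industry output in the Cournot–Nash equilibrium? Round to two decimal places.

13.67

Each firm earns π_i = (74 - 2Q)q_i - 33q_i.
Setting ∂π_i/∂q_i = 0 with rivals' quantities fixed: 41 - 4q_i - 2q_j = 0.
By symmetry each firm produces the same amount; substituting q_j = q_i yields q_i = 41/6.
Total output Q = 41/6 + 41/6 = 41/3.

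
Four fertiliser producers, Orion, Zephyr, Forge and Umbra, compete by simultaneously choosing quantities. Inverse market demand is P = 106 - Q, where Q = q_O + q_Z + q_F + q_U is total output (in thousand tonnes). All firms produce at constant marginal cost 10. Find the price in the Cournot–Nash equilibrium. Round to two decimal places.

Each firm earns π_i = (106 - Q)q_i - 10q_i.
Setting ∂π_i/∂q_i = 0 with rivals' quantities fixed: 96 - 2q_i - Σ_{j≠i} q_j = 0.
By symmetry each firm produces the same amount; substituting Σ_{j≠i} q_j = 3q_i yields q_i = 96/5.
Total output Q = 384/5, so price P = 106 - 384/5 = 146/5.

29.20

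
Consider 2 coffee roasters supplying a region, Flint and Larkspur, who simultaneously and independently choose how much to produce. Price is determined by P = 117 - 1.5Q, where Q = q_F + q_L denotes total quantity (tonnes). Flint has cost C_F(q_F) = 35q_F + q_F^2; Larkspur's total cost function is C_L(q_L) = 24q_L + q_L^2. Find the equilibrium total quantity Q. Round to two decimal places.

26.92

Flint's profit: π_F = (117 - 1.5Q)q_F - (35q_F + q_F²). Setting ∂π_F/∂q_F = 0: 82 - 5q_F - (3/2)(q_L) = 0.
Larkspur's first-order condition: 93 - 5q_L - (3/2)(q_F) = 0.
Rearranging gives the reaction functions q_F = (82 - (3/2)q_L)/5 and q_L = (93 - (3/2)q_F)/5.
Solving the pair: q_F = 1082/91, q_L = 1368/91.
Total output Q = 1082/91 + 1368/91 = 350/13.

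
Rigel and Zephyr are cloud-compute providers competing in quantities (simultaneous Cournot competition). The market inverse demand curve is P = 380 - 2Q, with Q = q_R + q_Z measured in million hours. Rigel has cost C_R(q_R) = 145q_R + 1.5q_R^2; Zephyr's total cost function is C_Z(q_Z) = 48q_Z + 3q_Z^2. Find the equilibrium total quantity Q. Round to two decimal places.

53.64

Rigel's profit: π_R = (380 - 2Q)q_R - (145q_R + (3/2)q_R²). Setting ∂π_R/∂q_R = 0: 235 - 7q_R - 2(q_Z) = 0.
Zephyr's profit: π_Z = (380 - 2Q)q_Z - (48q_Z + 3q_Z²). Setting ∂π_Z/∂q_Z = 0: 332 - 10q_Z - 2(q_R) = 0.
Best responses: q_R = (235 - 2q_Z)/7, q_Z = (332 - 2q_R)/10.
Solving the pair: q_R = 281/11, q_Z = 309/11.
Total output Q = 281/11 + 309/11 = 590/11.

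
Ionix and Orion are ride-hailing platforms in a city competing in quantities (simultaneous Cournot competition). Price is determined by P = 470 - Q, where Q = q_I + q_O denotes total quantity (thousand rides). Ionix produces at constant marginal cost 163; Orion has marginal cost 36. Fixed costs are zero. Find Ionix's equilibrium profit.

3600

Ionix's profit: π_I = (470 - Q)q_I - (163q_I). Setting ∂π_I/∂q_I = 0: 307 - 2q_I - (q_O) = 0.
Orion's first-order condition: 434 - 2q_O - (q_I) = 0.
So q_I = (307 - q_O)/2 and q_O = (434 - q_I)/2.
Substituting one into the other gives q_I = 60 and q_O = 187.
Price P = 470 - 247 = 223.
Ionix's profit: (223 - 163)·60 = 3600.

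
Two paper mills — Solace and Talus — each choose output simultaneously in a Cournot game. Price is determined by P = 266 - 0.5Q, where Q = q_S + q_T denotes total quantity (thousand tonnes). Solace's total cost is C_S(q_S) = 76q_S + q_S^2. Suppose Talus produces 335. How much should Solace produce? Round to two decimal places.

With the rival's output fixed at 335, Solace's profit is π_S = (266 - (1/2)·335 - (1/2)q_S)q_S - (76q_S + q_S²) = (197/2 - (1/2)q_S)q_S - (76q_S + q_S²).
∂π_S/∂q_S = 45/2 - 3q_S = 0, so q_S = 15/2.

7.50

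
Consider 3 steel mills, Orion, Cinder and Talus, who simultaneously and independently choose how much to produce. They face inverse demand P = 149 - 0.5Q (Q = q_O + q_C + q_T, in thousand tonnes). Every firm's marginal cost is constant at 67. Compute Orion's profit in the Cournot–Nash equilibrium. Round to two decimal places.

A representative firm's profit is π_i = q_i(149 - 0.5Q) - 67q_i.
First-order condition (treating rivals' output as given): 82 - q_i - (1/2)·Σ_{j≠i} q_j = 0.
With identical firms every q_j equals q_i, so Σ_{j≠i} q_j = 2q_i and 82 = 2q_i, giving q_i = 41.
Price P = 149 - (1/2)·123 = 175/2.
Orion's profit: (175/2 - 67)·41 = 1681/2.

840.50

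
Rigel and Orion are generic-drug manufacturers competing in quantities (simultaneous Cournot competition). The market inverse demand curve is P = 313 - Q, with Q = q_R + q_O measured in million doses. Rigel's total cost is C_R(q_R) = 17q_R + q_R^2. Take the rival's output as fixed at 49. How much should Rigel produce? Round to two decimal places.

With the rival's output fixed at 49, Rigel's profit is π_R = (313 - 49 - q_R)q_R - (17q_R + q_R²) = (264 - q_R)q_R - (17q_R + q_R²).
∂π_R/∂q_R = 247 - 4q_R = 0, so q_R = 247/4.

61.75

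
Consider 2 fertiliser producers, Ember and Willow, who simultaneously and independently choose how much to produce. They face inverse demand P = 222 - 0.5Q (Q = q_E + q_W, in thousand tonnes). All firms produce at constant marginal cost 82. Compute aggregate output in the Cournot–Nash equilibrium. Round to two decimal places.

Each firm earns π_i = (222 - 0.5Q)q_i - 82q_i.
Setting ∂π_i/∂q_i = 0 with rivals' quantities fixed: 140 - q_i - (1/2)q_j = 0.
With identical firms every q_j equals q_i, so q_j = q_i and 140 = (3/2)q_i, giving q_i = 280/3.
Total output Q = 280/3 + 280/3 = 560/3.

186.67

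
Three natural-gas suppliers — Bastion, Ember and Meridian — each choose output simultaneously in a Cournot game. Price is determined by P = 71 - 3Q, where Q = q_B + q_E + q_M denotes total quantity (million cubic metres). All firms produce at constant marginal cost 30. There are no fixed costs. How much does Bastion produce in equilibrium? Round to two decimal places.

Each firm earns π_i = (71 - 3Q)q_i - 30q_i.
First-order condition (treating rivals' output as given): 41 - 6q_i - 3·Σ_{j≠i} q_j = 0.
By symmetry each firm produces the same amount; substituting Σ_{j≠i} q_j = 2q_i yields q_i = 41/12.

3.42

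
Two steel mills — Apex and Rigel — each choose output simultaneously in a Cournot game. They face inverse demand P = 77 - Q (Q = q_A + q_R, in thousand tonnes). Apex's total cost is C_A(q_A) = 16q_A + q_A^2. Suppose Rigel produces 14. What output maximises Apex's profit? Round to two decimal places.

With the rival's output fixed at 14, Apex's profit is π_A = (77 - 14 - q_A)q_A - (16q_A + q_A²) = (63 - q_A)q_A - (16q_A + q_A²).
∂π_A/∂q_A = 47 - 4q_A = 0, so q_A = 47/4.

11.75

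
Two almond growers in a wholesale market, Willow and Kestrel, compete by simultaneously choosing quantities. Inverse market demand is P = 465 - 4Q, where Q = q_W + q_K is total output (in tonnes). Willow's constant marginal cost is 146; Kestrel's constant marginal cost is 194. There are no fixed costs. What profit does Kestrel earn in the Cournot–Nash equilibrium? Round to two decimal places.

1381.36

Willow's profit: π_W = (465 - 4Q)q_W - (146q_W). Setting ∂π_W/∂q_W = 0: 319 - 8q_W - 4(q_K) = 0.
Kestrel's first-order condition: 271 - 8q_K - 4(q_W) = 0.
Rearranging gives the reaction functions q_W = (319 - 4q_K)/8 and q_K = (271 - 4q_W)/8.
Solving the pair: q_W = 367/12, q_K = 223/12.
Price P = 465 - 4·(295/6) = 805/3.
Kestrel's profit: (805/3 - 194)·(223/12) = 1381.3611.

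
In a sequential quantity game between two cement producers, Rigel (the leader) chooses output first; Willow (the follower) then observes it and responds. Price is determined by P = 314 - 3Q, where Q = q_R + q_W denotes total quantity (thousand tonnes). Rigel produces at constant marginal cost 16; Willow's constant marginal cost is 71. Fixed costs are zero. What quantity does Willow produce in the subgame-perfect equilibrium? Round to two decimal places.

The follower Willow best-responds to any q_R: π_W = (314 - 3Q)q_W - 71q_W.
∂π_W/∂q_W = 243 - 3q_R - 6q_W = 0 gives the reaction function q_W = (243 - 3q_R)/6.
Rigel substitutes q_W(q_R) into its own profit: π_R = q_R(314 - 3q_R - (243 - 3q_R)/2) - 16q_R = (385/2 - (3/2)q_R)q_R - 16q_R.
Leader FOC: 353/2 - 3q_R = 0, so q_R = 353/6.
Then q_W = (243 - 3·(353/6))/6 = 133/12.

11.08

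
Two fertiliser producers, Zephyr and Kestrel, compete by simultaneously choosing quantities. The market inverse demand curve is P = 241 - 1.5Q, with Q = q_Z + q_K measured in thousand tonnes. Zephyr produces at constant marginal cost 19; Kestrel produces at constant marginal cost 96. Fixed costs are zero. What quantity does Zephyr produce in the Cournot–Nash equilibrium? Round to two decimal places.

66.44

Zephyr's profit: π_Z = (241 - 1.5Q)q_Z - (19q_Z). Setting ∂π_Z/∂q_Z = 0: 222 - 3q_Z - (3/2)(q_K) = 0.
Kestrel's first-order condition: 145 - 3q_K - (3/2)(q_Z) = 0.
So q_Z = (222 - (3/2)q_K)/3 and q_K = (145 - (3/2)q_Z)/3.
Substituting one into the other gives q_Z = 598/9 and q_K = 136/9.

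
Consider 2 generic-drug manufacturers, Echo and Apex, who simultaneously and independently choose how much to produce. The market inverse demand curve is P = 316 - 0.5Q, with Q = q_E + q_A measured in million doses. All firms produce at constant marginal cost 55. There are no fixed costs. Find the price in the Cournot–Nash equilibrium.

Each firm earns π_i = (316 - 0.5Q)q_i - 55q_i.
First-order condition (treating rivals' output as given): 261 - q_i - (1/2)q_j = 0.
With identical firms every q_j equals q_i, so q_j = q_i and 261 = (3/2)q_i, giving q_i = 174.
Total output Q = 348, so price P = 316 - (1/2)·348 = 142.

142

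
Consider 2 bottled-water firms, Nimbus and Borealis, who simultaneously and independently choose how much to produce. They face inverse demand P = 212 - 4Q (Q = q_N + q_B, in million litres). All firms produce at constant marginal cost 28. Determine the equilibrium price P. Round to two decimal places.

A representative firm's profit is π_i = q_i(212 - 4Q) - 28q_i.
Setting ∂π_i/∂q_i = 0 with rivals' quantities fixed: 184 - 8q_i - 4q_j = 0.
By symmetry each firm produces the same amount; substituting q_j = q_i yields q_i = 184/12 = 46/3.
Total output Q = 92/3, so price P = 212 - 4·(92/3) = 268/3.

89.33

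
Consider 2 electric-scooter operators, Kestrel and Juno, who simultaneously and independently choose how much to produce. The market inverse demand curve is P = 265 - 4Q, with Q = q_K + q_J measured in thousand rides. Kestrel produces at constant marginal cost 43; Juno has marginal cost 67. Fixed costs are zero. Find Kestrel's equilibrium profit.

1681

Kestrel's profit: π_K = (265 - 4Q)q_K - (43q_K). Setting ∂π_K/∂q_K = 0: 222 - 8q_K - 4(q_J) = 0.
Juno's profit: π_J = (265 - 4Q)q_J - (67q_J). Setting ∂π_J/∂q_J = 0: 198 - 8q_J - 4(q_K) = 0.
Best responses: q_K = (222 - 4q_J)/8, q_J = (198 - 4q_K)/8.
Solving the pair: q_K = 41/2, q_J = 29/2.
Price P = 265 - 4·35 = 125.
Kestrel's profit: (125 - 43)·(41/2) = 1681.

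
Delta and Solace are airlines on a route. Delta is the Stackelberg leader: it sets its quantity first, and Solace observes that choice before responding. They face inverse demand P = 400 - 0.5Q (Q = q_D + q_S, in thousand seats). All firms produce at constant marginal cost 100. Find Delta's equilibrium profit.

Solve by backward induction. Given q_D, the follower Solace maximises π_S = (400 - (1/2)q_D - (1/2)q_S)q_S - 100q_S.
Setting the follower's marginal profit to zero, 300 - (1/2)q_D - q_S = 0, i.e. q_S = (300 - (1/2)q_D).
The leader anticipates this reaction. Substituting into P = 400 - 0.5Q gives P = 250 - (1/4)q_D, so π_D = (250 - (1/4)q_D)q_D - 100q_D.
The leader's first-order condition 150 - (1/2)q_D = 0 yields q_D = 300.
Then q_S = (300 - (1/2)·300) = 150.
Price P = 400 - (1/2)·450 = 175.
Delta's profit: (175 - 100)·300 = 22500.

22500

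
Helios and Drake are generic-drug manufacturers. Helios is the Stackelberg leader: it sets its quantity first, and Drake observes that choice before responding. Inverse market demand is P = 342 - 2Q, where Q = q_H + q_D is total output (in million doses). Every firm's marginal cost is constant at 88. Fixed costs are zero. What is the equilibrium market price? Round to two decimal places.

Solve by backward induction. Given q_H, the follower Drake maximises π_D = (342 - 2q_H - 2q_D)q_D - 88q_D.
∂π_D/∂q_D = 254 - 2q_H - 4q_D = 0 gives the reaction function q_D = (254 - 2q_H)/4.
The leader anticipates this reaction. Substituting into P = 342 - 2Q gives P = 215 - q_H, so π_H = (215 - q_H)q_H - 88q_H.
The leader's first-order condition 127 - 2q_H = 0 yields q_H = 127/2.
Then q_D = (254 - 2·(127/2))/4 = 127/4.
Total output Q = 381/4, so price P = 342 - 2·(381/4) = 303/2.

151.50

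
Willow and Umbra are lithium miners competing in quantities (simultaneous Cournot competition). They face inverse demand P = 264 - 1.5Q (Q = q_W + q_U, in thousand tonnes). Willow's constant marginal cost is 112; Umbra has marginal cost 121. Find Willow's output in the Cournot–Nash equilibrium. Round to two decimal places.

35.78

Willow's profit: π_W = (264 - 1.5Q)q_W - (112q_W). Setting ∂π_W/∂q_W = 0: 152 - 3q_W - (3/2)(q_U) = 0.
Umbra's profit: π_U = (264 - 1.5Q)q_U - (121q_U). Setting ∂π_U/∂q_U = 0: 143 - 3q_U - (3/2)(q_W) = 0.
So q_W = (152 - (3/2)q_U)/3 and q_U = (143 - (3/2)q_W)/3.
Substituting one into the other gives q_W = 322/9 and q_U = 268/9.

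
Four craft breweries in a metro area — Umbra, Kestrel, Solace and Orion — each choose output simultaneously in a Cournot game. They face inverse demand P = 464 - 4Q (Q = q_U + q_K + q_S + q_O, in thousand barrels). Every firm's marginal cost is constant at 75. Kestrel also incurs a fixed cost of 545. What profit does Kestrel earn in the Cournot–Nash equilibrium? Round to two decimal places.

968.21

Each firm earns π_i = (464 - 4Q)q_i - 75q_i.
First-order condition (treating rivals' output as given): 389 - 8q_i - 4·Σ_{j≠i} q_j = 0.
With identical firms every q_j equals q_i, so Σ_{j≠i} q_j = 3q_i and 389 = 20q_i, giving q_i = 389/20.
Price P = 464 - 4·(389/5) = 764/5.
Kestrel's profit: (764/5 - 75)·(389/20) - 545 = 968.2100.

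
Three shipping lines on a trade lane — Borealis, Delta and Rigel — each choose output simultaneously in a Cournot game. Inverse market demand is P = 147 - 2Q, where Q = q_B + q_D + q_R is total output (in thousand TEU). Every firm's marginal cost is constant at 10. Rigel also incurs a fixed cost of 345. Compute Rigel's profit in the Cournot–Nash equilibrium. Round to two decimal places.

241.53

A representative firm's profit is π_i = q_i(147 - 2Q) - 10q_i.
First-order condition (treating rivals' output as given): 137 - 4q_i - 2·Σ_{j≠i} q_j = 0.
By symmetry each firm produces the same amount; substituting Σ_{j≠i} q_j = 2q_i yields q_i = 137/8.
Price P = 147 - 2·(411/8) = 177/4.
Rigel's profit: (177/4 - 10)·(137/8) - 345 = 241.5313.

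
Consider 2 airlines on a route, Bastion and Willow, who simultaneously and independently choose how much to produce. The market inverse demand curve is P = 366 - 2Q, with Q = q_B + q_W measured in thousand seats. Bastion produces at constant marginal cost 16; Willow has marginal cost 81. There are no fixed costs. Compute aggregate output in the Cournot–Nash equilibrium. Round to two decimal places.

Bastion's profit: π_B = (366 - 2Q)q_B - (16q_B). Setting ∂π_B/∂q_B = 0: 350 - 4q_B - 2(q_W) = 0.
Willow's first-order condition: 285 - 4q_W - 2(q_B) = 0.
So q_B = (350 - 2q_W)/4 and q_W = (285 - 2q_B)/4.
Substituting one into the other gives q_B = 415/6 and q_W = 110/3.
Total output Q = 415/6 + 110/3 = 635/6.

105.83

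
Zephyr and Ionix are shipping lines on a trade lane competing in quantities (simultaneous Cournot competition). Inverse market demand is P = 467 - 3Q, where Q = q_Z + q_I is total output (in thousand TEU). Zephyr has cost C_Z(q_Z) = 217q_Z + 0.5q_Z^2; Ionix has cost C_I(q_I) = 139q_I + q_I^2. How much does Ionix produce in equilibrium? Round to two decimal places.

Zephyr's profit: π_Z = (467 - 3Q)q_Z - (217q_Z + (1/2)q_Z²). Setting ∂π_Z/∂q_Z = 0: 250 - 7q_Z - 3(q_I) = 0.
Ionix's first-order condition: 328 - 8q_I - 3(q_Z) = 0.
Best responses: q_Z = (250 - 3q_I)/7, q_I = (328 - 3q_Z)/8.
Solving the pair: q_Z = 1016/47, q_I = 1546/47.

32.89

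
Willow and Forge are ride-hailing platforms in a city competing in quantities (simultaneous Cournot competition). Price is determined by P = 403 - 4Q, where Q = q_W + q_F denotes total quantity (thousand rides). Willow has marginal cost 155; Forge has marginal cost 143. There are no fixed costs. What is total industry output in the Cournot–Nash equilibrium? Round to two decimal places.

Willow's profit: π_W = (403 - 4Q)q_W - (155q_W). Setting ∂π_W/∂q_W = 0: 248 - 8q_W - 4(q_F) = 0.
Forge's first-order condition: 260 - 8q_F - 4(q_W) = 0.
Rearranging gives the reaction functions q_W = (248 - 4q_F)/8 and q_F = (260 - 4q_W)/8.
Solving the pair: q_W = 59/3, q_F = 68/3.
Total output Q = 59/3 + 68/3 = 127/3.

42.33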